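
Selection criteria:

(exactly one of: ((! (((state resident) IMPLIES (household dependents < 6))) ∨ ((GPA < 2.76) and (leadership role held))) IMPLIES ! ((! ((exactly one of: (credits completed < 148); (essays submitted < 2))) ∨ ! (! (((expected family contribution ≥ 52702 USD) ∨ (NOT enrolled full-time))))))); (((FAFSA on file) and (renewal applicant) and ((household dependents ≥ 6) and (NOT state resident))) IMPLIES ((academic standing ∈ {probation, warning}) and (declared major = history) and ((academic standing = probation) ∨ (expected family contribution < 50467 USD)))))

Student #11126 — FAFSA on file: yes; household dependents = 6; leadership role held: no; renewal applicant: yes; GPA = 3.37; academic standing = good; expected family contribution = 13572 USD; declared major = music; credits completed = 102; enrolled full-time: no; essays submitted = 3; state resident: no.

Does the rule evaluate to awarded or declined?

Atomic conditions:
  state resident: no → false
  household dependents < 6: 6 < 6 is false
  GPA < 2.76: 3.37 < 2.76 is false
  leadership role held: no → false
  credits completed < 148: 102 < 148 is true
  essays submitted < 2: 3 < 2 is false
  expected family contribution ≥ 52702 USD: 13572 ≥ 52702 is false
  NOT enrolled full-time: no → true
  FAFSA on file: yes → true
  renewal applicant: yes → true
  household dependents ≥ 6: 6 ≥ 6 is true
  NOT state resident: no → true
  academic standing ∈ {probation, warning}: good is not in the set → false
  declared major = history: music == history is false
  academic standing = probation: good == probation is false
  expected family contribution < 50467 USD: 13572 < 50467 is true
Combine:
[1.1.1.1] false → false (antecedent false ⇒ implication holds) = true
[1.1.1] NOT true = false
[1.1.2] false AND false = false
[1.1] false OR false = false
[1.2.1.1.1] exactly-one(true, false) = true
[1.2.1.1] NOT true = false
[1.2.1.2.1.1] false OR true = true
[1.2.1.2.1] NOT true = false
[1.2.1.2] NOT false = true
[1.2.1] false OR true = true
[1.2] NOT true = false
[1] false → false (antecedent false ⇒ implication holds) = true
[2.1.3] true AND true = true
[2.1] true AND true AND true = true
[2.2.3] false OR true = true
[2.2] false AND false AND true = false
[2] true → false = false
[root] exactly-one(true, false) = true
Overall: true → awarded

Awarded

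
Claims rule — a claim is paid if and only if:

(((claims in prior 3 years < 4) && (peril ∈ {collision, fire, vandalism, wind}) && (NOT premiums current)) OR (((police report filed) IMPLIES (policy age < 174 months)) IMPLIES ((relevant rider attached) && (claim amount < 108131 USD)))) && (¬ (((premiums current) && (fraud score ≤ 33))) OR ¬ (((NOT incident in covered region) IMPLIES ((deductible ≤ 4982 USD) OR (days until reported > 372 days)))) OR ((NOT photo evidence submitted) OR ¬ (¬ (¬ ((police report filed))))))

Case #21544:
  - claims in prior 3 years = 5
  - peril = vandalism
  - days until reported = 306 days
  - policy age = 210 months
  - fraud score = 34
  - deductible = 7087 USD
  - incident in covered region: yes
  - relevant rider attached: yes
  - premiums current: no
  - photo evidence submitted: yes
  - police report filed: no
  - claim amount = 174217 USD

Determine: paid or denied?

Atomic conditions:
  claims in prior 3 years < 4: 5 < 4 is false
  peril ∈ {collision, fire, vandalism, wind}: vandalism is in the set → true
  NOT premiums current: no → true
  police report filed: no → false
  policy age < 174 months: 210 < 174 is false
  relevant rider attached: yes → true
  claim amount < 108131 USD: 174217 < 108131 is false
  premiums current: no → false
  fraud score ≤ 33: 34 ≤ 33 is false
  NOT incident in covered region: yes → false
  deductible ≤ 4982 USD: 7087 ≤ 4982 is false
  days until reported > 372 days: 306 > 372 is false
  NOT photo evidence submitted: yes → false
Combine:
[1.1] false AND true AND true = false
[1.2.1] false → false (antecedent false ⇒ implication holds) = true
[1.2.2] true AND false = false
[1.2] true → false = false
[1] false OR false = false
[2.1.1] false AND false = false
[2.1] NOT false = true
[2.2.1.2] false OR false = false
[2.2.1] false → false (antecedent false ⇒ implication holds) = true
[2.2] NOT true = false
[2.3.2.1.1] NOT false = true
[2.3.2.1] NOT true = false
[2.3.2] NOT false = true
[2.3] false OR true = true
[2] true OR false OR true = true
[root] false AND true = false
Overall: false → denied

Denied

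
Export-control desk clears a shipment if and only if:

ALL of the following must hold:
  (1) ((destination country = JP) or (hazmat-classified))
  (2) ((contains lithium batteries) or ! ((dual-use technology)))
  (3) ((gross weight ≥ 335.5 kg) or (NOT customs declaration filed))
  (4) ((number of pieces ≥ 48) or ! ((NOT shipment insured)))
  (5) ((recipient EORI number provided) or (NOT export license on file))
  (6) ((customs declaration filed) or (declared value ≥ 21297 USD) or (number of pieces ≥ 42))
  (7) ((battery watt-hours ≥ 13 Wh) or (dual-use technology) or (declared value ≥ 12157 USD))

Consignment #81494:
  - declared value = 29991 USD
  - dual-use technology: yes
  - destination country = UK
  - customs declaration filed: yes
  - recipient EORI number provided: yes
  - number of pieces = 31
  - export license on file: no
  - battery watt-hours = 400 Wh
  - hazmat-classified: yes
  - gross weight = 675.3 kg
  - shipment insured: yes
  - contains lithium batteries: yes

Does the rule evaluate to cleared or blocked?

Atomic conditions:
  destination country = JP: UK == JP is false
  hazmat-classified: yes → true
  contains lithium batteries: yes → true
  dual-use technology: yes → true
  gross weight ≥ 335.5 kg: 675.3 ≥ 335.5 is true
  NOT customs declaration filed: yes → false
  number of pieces ≥ 48: 31 ≥ 48 is false
  NOT shipment insured: yes → false
  recipient EORI number provided: yes → true
  NOT export license on file: no → true
  customs declaration filed: yes → true
  declared value ≥ 21297 USD: 29991 ≥ 21297 is true
  number of pieces ≥ 42: 31 ≥ 42 is false
  battery watt-hours ≥ 13 Wh: 400 ≥ 13 is true
  declared value ≥ 12157 USD: 29991 ≥ 12157 is true
Combine:
[1] false OR true = true
[2.2] NOT true = false
[2] true OR false = true
[3] true OR false = true
[4.2] NOT false = true
[4] false OR true = true
[5] true OR true = true
[6] true OR true OR false = true
[7] true OR true OR true = true
[root] true AND true AND true AND true AND true AND true AND true = true
Overall: true → cleared

Cleared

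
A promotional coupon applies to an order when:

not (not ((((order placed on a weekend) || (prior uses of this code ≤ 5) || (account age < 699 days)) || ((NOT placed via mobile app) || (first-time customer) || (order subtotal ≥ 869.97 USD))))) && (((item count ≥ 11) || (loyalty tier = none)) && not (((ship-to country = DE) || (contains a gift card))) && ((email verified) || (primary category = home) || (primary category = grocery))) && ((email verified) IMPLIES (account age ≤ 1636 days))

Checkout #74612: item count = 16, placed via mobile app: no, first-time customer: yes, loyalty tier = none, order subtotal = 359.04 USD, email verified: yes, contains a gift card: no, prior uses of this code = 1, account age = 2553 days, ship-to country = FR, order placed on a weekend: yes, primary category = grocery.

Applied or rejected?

Rejected

Atomic conditions:
  order placed on a weekend: yes → true
  prior uses of this code ≤ 5: 1 ≤ 5 is true
  account age < 699 days: 2553 < 699 is false
  NOT placed via mobile app: no → true
  first-time customer: yes → true
  order subtotal ≥ 869.97 USD: 359.04 ≥ 869.97 is false
  item count ≥ 11: 16 ≥ 11 is true
  loyalty tier = none: none == none is true
  ship-to country = DE: FR == DE is false
  contains a gift card: no → false
  email verified: yes → true
  primary category = home: grocery == home is false
  primary category = grocery: grocery == grocery is true
  account age ≤ 1636 days: 2553 ≤ 1636 is false
Combine:
[1.1.1.1] true OR true OR false = true
[1.1.1.2] true OR true OR false = true
[1.1.1] true OR true = true
[1.1] NOT true = false
[1] NOT false = true
[2.1] true OR true = true
[2.2.1] false OR false = false
[2.2] NOT false = true
[2.3] true OR false OR true = true
[2] true AND true AND true = true
[3] true → false = false
[root] true AND true AND false = false
Overall: false → rejected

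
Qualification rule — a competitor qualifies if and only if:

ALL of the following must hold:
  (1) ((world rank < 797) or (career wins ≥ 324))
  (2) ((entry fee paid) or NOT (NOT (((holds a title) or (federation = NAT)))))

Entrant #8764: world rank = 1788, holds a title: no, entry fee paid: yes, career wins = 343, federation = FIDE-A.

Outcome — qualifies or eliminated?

Qualifies

Atomic conditions:
  world rank < 797: 1788 < 797 is false
  career wins ≥ 324: 343 ≥ 324 is true
  entry fee paid: yes → true
  holds a title: no → false
  federation = NAT: FIDE-A == NAT is false
Combine:
[1] false OR true = true
[2.2.1.1] false OR false = false
[2.2.1] NOT false = true
[2.2] NOT true = false
[2] true OR false = true
[root] true AND true = true
Overall: true → qualifies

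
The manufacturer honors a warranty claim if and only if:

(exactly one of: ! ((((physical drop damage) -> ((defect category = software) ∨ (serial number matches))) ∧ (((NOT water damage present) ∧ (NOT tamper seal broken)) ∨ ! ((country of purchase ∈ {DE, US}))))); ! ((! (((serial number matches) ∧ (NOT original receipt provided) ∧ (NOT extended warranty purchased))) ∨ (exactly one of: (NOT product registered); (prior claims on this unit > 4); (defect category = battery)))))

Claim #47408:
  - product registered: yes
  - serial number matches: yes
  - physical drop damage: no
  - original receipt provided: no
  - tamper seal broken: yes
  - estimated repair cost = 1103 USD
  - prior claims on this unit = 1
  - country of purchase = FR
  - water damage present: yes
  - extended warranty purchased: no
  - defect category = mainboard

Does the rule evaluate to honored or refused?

Honored

Atomic conditions:
  physical drop damage: no → false
  defect category = software: mainboard == software is false
  serial number matches: yes → true
  NOT water damage present: yes → false
  NOT tamper seal broken: yes → false
  country of purchase ∈ {DE, US}: FR is not in the set → false
  NOT original receipt provided: no → true
  NOT extended warranty purchased: no → true
  NOT product registered: yes → false
  prior claims on this unit > 4: 1 > 4 is false
  defect category = battery: mainboard == battery is false
Combine:
[1.1.1.2] false OR true = true
[1.1.1] false → true (antecedent false ⇒ implication holds) = true
[1.1.2.1] false AND false = false
[1.1.2.2] NOT false = true
[1.1.2] false OR true = true
[1.1] true AND true = true
[1] NOT true = false
[2.1.1.1] true AND true AND true = true
[2.1.1] NOT true = false
[2.1.2] exactly-one(false, false, false) = false
[2.1] false OR false = false
[2] NOT false = true
[root] exactly-one(false, true) = true
Overall: true → honored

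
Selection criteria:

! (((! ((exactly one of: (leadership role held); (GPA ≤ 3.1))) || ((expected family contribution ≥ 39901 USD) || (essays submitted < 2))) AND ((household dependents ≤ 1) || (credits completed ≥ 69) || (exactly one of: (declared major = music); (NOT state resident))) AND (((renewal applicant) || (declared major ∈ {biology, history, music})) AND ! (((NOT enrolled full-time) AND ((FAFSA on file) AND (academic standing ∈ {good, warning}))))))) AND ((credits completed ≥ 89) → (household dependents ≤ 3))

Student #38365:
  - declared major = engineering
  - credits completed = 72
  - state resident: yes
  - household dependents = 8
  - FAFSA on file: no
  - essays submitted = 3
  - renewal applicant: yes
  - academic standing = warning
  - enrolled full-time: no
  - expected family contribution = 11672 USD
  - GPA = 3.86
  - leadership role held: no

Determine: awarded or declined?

Atomic conditions:
  leadership role held: no → false
  GPA ≤ 3.1: 3.86 ≤ 3.1 is false
  expected family contribution ≥ 39901 USD: 11672 ≥ 39901 is false
  essays submitted < 2: 3 < 2 is false
  household dependents ≤ 1: 8 ≤ 1 is false
  credits completed ≥ 69: 72 ≥ 69 is true
  declared major = music: engineering == music is false
  NOT state resident: yes → false
  renewal applicant: yes → true
  declared major ∈ {biology, history, music}: engineering is not in the set → false
  NOT enrolled full-time: no → true
  FAFSA on file: no → false
  academic standing ∈ {good, warning}: warning is in the set → true
  credits completed ≥ 89: 72 ≥ 89 is false
  household dependents ≤ 3: 8 ≤ 3 is false
Combine:
[1.1.1.1.1] exactly-one(false, false) = false
[1.1.1.1] NOT false = true
[1.1.1.2] false OR false = false
[1.1.1] true OR false = true
[1.1.2.3] exactly-one(false, false) = false
[1.1.2] false OR true OR false = true
[1.1.3.1] true OR false = true
[1.1.3.2.1.2] false AND true = false
[1.1.3.2.1] true AND false = false
[1.1.3.2] NOT false = true
[1.1.3] true AND true = true
[1.1] true AND true AND true = true
[1] NOT true = false
[2] false → false (antecedent false ⇒ implication holds) = true
[root] false AND true = false
Overall: false → declined

Declined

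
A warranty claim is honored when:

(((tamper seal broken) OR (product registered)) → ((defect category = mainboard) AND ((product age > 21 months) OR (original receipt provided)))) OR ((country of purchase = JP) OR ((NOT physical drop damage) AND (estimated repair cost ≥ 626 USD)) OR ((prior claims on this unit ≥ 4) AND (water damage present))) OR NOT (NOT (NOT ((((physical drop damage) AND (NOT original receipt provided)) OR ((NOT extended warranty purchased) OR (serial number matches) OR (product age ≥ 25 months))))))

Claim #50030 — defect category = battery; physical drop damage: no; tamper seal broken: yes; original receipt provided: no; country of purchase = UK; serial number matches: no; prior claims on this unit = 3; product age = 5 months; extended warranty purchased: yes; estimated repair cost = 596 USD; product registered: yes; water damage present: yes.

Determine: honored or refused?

Honored

Atomic conditions:
  tamper seal broken: yes → true
  product registered: yes → true
  defect category = mainboard: battery == mainboard is false
  product age > 21 months: 5 > 21 is false
  original receipt provided: no → false
  country of purchase = JP: UK == JP is false
  NOT physical drop damage: no → true
  estimated repair cost ≥ 626 USD: 596 ≥ 626 is false
  prior claims on this unit ≥ 4: 3 ≥ 4 is false
  water damage present: yes → true
  physical drop damage: no → false
  NOT original receipt provided: no → true
  NOT extended warranty purchased: yes → false
  serial number matches: no → false
  product age ≥ 25 months: 5 ≥ 25 is false
Combine:
[1.1] true OR true = true
[1.2.2] false OR false = false
[1.2] false AND false = false
[1] true → false = false
[2.2] true AND false = false
[2.3] false AND true = false
[2] false OR false OR false = false
[3.1.1.1.1] false AND true = false
[3.1.1.1.2] false OR false OR false = false
[3.1.1.1] false OR false = false
[3.1.1] NOT false = true
[3.1] NOT true = false
[3] NOT false = true
[root] false OR false OR true = true
Overall: true → honored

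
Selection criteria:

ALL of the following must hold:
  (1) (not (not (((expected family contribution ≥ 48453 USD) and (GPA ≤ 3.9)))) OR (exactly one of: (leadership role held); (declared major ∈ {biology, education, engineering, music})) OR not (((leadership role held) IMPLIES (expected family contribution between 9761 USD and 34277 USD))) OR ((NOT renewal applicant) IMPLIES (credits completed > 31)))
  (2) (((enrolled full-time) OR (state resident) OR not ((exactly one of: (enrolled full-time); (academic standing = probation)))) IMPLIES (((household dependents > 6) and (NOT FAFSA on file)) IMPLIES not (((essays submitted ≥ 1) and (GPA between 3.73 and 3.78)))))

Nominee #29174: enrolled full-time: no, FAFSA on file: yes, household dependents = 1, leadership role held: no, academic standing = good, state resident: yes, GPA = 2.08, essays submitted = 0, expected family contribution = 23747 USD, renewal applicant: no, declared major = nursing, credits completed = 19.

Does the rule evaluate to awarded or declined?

Declined

Atomic conditions:
  expected family contribution ≥ 48453 USD: 23747 ≥ 48453 is false
  GPA ≤ 3.9: 2.08 ≤ 3.9 is true
  leadership role held: no → false
  declared major ∈ {biology, education, engineering, music}: nursing is not in the set → false
  expected family contribution between 9761 USD and 34277 USD: 23747 in [9761, 34277] is true
  NOT renewal applicant: no → true
  credits completed > 31: 19 > 31 is false
  enrolled full-time: no → false
  state resident: yes → true
  academic standing = probation: good == probation is false
  household dependents > 6: 1 > 6 is false
  NOT FAFSA on file: yes → false
  essays submitted ≥ 1: 0 ≥ 1 is false
  GPA between 3.73 and 3.78: 2.08 in [3.73, 3.78] is false
Combine:
[1.1.1.1] false AND true = false
[1.1.1] NOT false = true
[1.1] NOT true = false
[1.2] exactly-one(false, false) = false
[1.3.1] false → true (antecedent false ⇒ implication holds) = true
[1.3] NOT true = false
[1.4] true → false = false
[1] false OR false OR false OR false = false
[2.1.3.1] exactly-one(false, false) = false
[2.1.3] NOT false = true
[2.1] false OR true OR true = true
[2.2.1] false AND false = false
[2.2.2.1] false AND false = false
[2.2.2] NOT false = true
[2.2] false → true (antecedent false ⇒ implication holds) = true
[2] true → true = true
[root] false AND true = false
Overall: false → declined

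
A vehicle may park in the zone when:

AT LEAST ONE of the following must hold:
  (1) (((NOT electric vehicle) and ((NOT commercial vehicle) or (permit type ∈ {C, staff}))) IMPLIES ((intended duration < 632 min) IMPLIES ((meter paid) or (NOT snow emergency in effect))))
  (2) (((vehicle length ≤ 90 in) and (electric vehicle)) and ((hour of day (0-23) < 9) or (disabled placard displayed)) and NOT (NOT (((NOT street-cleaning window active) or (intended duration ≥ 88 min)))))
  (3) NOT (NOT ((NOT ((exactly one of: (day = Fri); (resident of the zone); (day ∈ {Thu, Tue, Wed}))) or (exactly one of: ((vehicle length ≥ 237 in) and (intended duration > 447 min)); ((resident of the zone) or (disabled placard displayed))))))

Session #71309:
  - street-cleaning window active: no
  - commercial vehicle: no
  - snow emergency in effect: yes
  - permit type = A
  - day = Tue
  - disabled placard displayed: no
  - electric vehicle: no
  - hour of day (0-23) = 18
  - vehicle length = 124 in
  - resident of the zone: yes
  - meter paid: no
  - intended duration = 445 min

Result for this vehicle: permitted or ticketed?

Permitted

Atomic conditions:
  NOT electric vehicle: no → true
  NOT commercial vehicle: no → true
  permit type ∈ {C, staff}: A is not in the set → false
  intended duration < 632 min: 445 < 632 is true
  meter paid: no → false
  NOT snow emergency in effect: yes → false
  vehicle length ≤ 90 in: 124 ≤ 90 is false
  electric vehicle: no → false
  hour of day (0-23) < 9: 18 < 9 is false
  disabled placard displayed: no → false
  NOT street-cleaning window active: no → true
  intended duration ≥ 88 min: 445 ≥ 88 is true
  day = Fri: Tue == Fri is false
  resident of the zone: yes → true
  day ∈ {Thu, Tue, Wed}: Tue is in the set → true
  vehicle length ≥ 237 in: 124 ≥ 237 is false
  intended duration > 447 min: 445 > 447 is false
Combine:
[1.1.2] true OR false = true
[1.1] true AND true = true
[1.2.2] false OR false = false
[1.2] true → false = false
[1] true → false = false
[2.1] false AND false = false
[2.2] false OR false = false
[2.3.1.1] true OR true = true
[2.3.1] NOT true = false
[2.3] NOT false = true
[2] false AND false AND true = false
[3.1.1.1.1] exactly-one(false, true, true) = false
[3.1.1.1] NOT false = true
[3.1.1.2.1] false AND false = false
[3.1.1.2.2] true OR false = true
[3.1.1.2] exactly-one(false, true) = true
[3.1.1] true OR true = true
[3.1] NOT true = false
[3] NOT false = true
[root] false OR false OR true = true
Overall: true → permitted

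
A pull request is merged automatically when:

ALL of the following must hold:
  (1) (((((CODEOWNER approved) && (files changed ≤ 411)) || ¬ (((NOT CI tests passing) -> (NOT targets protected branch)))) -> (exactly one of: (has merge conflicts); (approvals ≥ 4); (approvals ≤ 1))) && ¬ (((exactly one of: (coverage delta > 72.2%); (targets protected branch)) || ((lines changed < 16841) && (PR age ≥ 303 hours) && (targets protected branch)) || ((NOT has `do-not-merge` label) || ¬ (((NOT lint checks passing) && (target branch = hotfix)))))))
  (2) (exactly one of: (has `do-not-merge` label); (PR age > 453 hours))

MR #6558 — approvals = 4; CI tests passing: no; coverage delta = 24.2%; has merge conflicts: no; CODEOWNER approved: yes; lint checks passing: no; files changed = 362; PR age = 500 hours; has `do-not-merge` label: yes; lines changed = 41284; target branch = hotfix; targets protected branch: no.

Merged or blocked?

Atomic conditions:
  CODEOWNER approved: yes → true
  files changed ≤ 411: 362 ≤ 411 is true
  NOT CI tests passing: no → true
  NOT targets protected branch: no → true
  has merge conflicts: no → false
  approvals ≥ 4: 4 ≥ 4 is true
  approvals ≤ 1: 4 ≤ 1 is false
  coverage delta > 72.2%: 24.2 > 72.2 is false
  targets protected branch: no → false
  lines changed < 16841: 41284 < 16841 is false
  PR age ≥ 303 hours: 500 ≥ 303 is true
  NOT has `do-not-merge` label: yes → false
  NOT lint checks passing: no → true
  target branch = hotfix: hotfix == hotfix is true
  has `do-not-merge` label: yes → true
  PR age > 453 hours: 500 > 453 is true
Combine:
[1.1.1.1] true AND true = true
[1.1.1.2.1] true → true = true
[1.1.1.2] NOT true = false
[1.1.1] true OR false = true
[1.1.2] exactly-one(false, true, false) = true
[1.1] true → true = true
[1.2.1.1] exactly-one(false, false) = false
[1.2.1.2] false AND true AND false = false
[1.2.1.3.2.1] true AND true = true
[1.2.1.3.2] NOT true = false
[1.2.1.3] false OR false = false
[1.2.1] false OR false OR false = false
[1.2] NOT false = true
[1] true AND true = true
[2] exactly-one(true, true) = false
[root] true AND false = false
Overall: false → blocked

Blocked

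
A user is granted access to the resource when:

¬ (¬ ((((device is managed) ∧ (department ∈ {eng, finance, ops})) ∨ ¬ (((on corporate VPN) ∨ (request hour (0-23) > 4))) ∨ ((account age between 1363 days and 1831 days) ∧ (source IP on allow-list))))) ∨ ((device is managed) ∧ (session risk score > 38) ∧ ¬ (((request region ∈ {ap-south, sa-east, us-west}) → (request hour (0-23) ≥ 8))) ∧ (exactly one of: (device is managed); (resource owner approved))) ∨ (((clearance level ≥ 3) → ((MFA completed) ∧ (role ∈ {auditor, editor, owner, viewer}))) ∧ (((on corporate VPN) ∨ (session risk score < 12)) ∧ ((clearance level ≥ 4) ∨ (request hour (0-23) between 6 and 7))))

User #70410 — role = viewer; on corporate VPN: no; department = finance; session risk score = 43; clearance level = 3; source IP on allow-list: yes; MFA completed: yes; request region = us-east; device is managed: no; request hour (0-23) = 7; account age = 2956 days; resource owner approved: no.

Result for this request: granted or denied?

Denied

Atomic conditions:
  device is managed: no → false
  department ∈ {eng, finance, ops}: finance is in the set → true
  on corporate VPN: no → false
  request hour (0-23) > 4: 7 > 4 is true
  account age between 1363 days and 1831 days: 2956 in [1363, 1831] is false
  source IP on allow-list: yes → true
  session risk score > 38: 43 > 38 is true
  request region ∈ {ap-south, sa-east, us-west}: us-east is not in the set → false
  request hour (0-23) ≥ 8: 7 ≥ 8 is false
  resource owner approved: no → false
  clearance level ≥ 3: 3 ≥ 3 is true
  MFA completed: yes → true
  role ∈ {auditor, editor, owner, viewer}: viewer is in the set → true
  session risk score < 12: 43 < 12 is false
  clearance level ≥ 4: 3 ≥ 4 is false
  request hour (0-23) between 6 and 7: 7 in [6, 7] is true
Combine:
[1.1.1.1] false AND true = false
[1.1.1.2.1] false OR true = true
[1.1.1.2] NOT true = false
[1.1.1.3] false AND true = false
[1.1.1] false OR false OR false = false
[1.1] NOT false = true
[1] NOT true = false
[2.3.1] false → false (antecedent false ⇒ implication holds) = true
[2.3] NOT true = false
[2.4] exactly-one(false, false) = false
[2] false AND true AND false AND false = false
[3.1.2] true AND true = true
[3.1] true → true = true
[3.2.1] false OR false = false
[3.2.2] false OR true = true
[3.2] false AND true = false
[3] true AND false = false
[root] false OR false OR false = false
Overall: false → denied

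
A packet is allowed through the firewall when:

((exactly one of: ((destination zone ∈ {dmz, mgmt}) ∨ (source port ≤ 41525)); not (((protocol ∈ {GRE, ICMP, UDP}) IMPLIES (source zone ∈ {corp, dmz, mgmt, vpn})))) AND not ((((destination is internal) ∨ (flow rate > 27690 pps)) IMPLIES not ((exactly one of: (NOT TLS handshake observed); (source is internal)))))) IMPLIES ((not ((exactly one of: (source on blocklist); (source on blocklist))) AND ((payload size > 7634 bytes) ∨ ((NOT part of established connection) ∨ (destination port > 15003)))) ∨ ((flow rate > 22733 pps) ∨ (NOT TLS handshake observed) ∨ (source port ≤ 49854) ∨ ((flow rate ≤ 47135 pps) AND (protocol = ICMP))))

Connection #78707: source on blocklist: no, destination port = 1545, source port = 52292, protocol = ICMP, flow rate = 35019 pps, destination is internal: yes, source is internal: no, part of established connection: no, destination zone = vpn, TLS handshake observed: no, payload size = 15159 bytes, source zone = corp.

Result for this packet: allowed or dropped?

Allowed

Atomic conditions:
  destination zone ∈ {dmz, mgmt}: vpn is not in the set → false
  source port ≤ 41525: 52292 ≤ 41525 is false
  protocol ∈ {GRE, ICMP, UDP}: ICMP is in the set → true
  source zone ∈ {corp, dmz, mgmt, vpn}: corp is in the set → true
  destination is internal: yes → true
  flow rate > 27690 pps: 35019 > 27690 is true
  NOT TLS handshake observed: no → true
  source is internal: no → false
  source on blocklist: no → false
  payload size > 7634 bytes: 15159 > 7634 is true
  NOT part of established connection: no → true
  destination port > 15003: 1545 > 15003 is false
  flow rate > 22733 pps: 35019 > 22733 is true
  source port ≤ 49854: 52292 ≤ 49854 is false
  flow rate ≤ 47135 pps: 35019 ≤ 47135 is true
  protocol = ICMP: ICMP == ICMP is true
Combine:
[1.1.1] false OR false = false
[1.1.2.1] true → true = true
[1.1.2] NOT true = false
[1.1] exactly-one(false, false) = false
[1.2.1.1] true OR true = true
[1.2.1.2.1] exactly-one(true, false) = true
[1.2.1.2] NOT true = false
[1.2.1] true → false = false
[1.2] NOT false = true
[1] false AND true = false
[2.1.1.1] exactly-one(false, false) = false
[2.1.1] NOT false = true
[2.1.2.2] true OR false = true
[2.1.2] true OR true = true
[2.1] true AND true = true
[2.2.4] true AND true = true
[2.2] true OR true OR false OR true = true
[2] true OR true = true
[root] false → true (antecedent false ⇒ implication holds) = true
Overall: true → allowed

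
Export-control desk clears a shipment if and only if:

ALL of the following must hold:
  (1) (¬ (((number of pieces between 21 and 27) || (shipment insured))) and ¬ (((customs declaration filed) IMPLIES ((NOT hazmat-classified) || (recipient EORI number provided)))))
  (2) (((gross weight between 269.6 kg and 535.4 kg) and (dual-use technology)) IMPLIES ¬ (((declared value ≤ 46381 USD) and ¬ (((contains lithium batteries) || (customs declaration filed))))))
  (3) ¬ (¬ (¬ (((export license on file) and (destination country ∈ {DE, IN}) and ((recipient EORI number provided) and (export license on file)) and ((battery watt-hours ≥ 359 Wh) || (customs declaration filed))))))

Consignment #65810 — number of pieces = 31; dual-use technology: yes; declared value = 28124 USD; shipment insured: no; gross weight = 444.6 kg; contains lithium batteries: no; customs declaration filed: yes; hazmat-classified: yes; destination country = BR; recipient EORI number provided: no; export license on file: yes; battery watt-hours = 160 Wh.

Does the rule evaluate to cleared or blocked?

Cleared

Atomic conditions:
  number of pieces between 21 and 27: 31 in [21, 27] is false
  shipment insured: no → false
  customs declaration filed: yes → true
  NOT hazmat-classified: yes → false
  recipient EORI number provided: no → false
  gross weight between 269.6 kg and 535.4 kg: 444.6 in [269.6, 535.4] is true
  dual-use technology: yes → true
  declared value ≤ 46381 USD: 28124 ≤ 46381 is true
  contains lithium batteries: no → false
  export license on file: yes → true
  destination country ∈ {DE, IN}: BR is not in the set → false
  battery watt-hours ≥ 359 Wh: 160 ≥ 359 is false
Combine:
[1.1.1] false OR false = false
[1.1] NOT false = true
[1.2.1.2] false OR false = false
[1.2.1] true → false = false
[1.2] NOT false = true
[1] true AND true = true
[2.1] true AND true = true
[2.2.1.2.1] false OR true = true
[2.2.1.2] NOT true = false
[2.2.1] true AND false = false
[2.2] NOT false = true
[2] true → true = true
[3.1.1.1.3] false AND true = false
[3.1.1.1.4] false OR true = true
[3.1.1.1] true AND false AND false AND true = false
[3.1.1] NOT false = true
[3.1] NOT true = false
[3] NOT false = true
[root] true AND true AND true = true
Overall: true → cleared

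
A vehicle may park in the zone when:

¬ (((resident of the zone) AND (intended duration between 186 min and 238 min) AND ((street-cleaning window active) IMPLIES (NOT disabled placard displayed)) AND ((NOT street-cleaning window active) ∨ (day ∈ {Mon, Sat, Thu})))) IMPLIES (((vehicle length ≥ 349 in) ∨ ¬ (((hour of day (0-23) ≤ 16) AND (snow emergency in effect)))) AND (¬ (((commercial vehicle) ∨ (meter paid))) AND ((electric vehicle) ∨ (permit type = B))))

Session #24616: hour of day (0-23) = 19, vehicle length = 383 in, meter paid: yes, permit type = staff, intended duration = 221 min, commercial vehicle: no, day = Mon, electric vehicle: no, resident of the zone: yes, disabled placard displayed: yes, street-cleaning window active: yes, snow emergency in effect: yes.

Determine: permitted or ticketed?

Ticketed

Atomic conditions:
  resident of the zone: yes → true
  intended duration between 186 min and 238 min: 221 in [186, 238] is true
  street-cleaning window active: yes → true
  NOT disabled placard displayed: yes → false
  NOT street-cleaning window active: yes → false
  day ∈ {Mon, Sat, Thu}: Mon is in the set → true
  vehicle length ≥ 349 in: 383 ≥ 349 is true
  hour of day (0-23) ≤ 16: 19 ≤ 16 is false
  snow emergency in effect: yes → true
  commercial vehicle: no → false
  meter paid: yes → true
  electric vehicle: no → false
  permit type = B: staff == B is false
Combine:
[1.1.3] true → false = false
[1.1.4] false OR true = true
[1.1] true AND true AND false AND true = false
[1] NOT false = true
[2.1.2.1] false AND true = false
[2.1.2] NOT false = true
[2.1] true OR true = true
[2.2.1.1] false OR true = true
[2.2.1] NOT true = false
[2.2.2] false OR false = false
[2.2] false AND false = false
[2] true AND false = false
[root] true → false = false
Overall: false → ticketed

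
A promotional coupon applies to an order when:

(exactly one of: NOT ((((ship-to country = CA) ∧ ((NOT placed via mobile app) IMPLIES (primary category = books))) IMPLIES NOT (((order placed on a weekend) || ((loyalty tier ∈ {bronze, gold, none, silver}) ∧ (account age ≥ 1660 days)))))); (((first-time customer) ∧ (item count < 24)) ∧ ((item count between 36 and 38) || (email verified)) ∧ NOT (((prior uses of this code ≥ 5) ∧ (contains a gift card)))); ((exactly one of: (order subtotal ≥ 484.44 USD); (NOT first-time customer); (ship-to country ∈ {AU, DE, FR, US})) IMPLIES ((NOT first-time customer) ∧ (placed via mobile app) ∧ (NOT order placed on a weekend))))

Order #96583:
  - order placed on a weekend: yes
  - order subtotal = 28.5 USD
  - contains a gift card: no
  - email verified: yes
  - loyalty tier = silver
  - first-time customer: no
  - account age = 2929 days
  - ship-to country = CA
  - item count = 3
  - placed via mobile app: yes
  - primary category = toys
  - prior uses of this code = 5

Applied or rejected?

Applied

Atomic conditions:
  ship-to country = CA: CA == CA is true
  NOT placed via mobile app: yes → false
  primary category = books: toys == books is false
  order placed on a weekend: yes → true
  loyalty tier ∈ {bronze, gold, none, silver}: silver is in the set → true
  account age ≥ 1660 days: 2929 ≥ 1660 is true
  first-time customer: no → false
  item count < 24: 3 < 24 is true
  item count between 36 and 38: 3 in [36, 38] is false
  email verified: yes → true
  prior uses of this code ≥ 5: 5 ≥ 5 is true
  contains a gift card: no → false
  order subtotal ≥ 484.44 USD: 28.5 ≥ 484.44 is false
  NOT first-time customer: no → true
  ship-to country ∈ {AU, DE, FR, US}: CA is not in the set → false
  placed via mobile app: yes → true
  NOT order placed on a weekend: yes → false
Combine:
[1.1.1.2] false → false (antecedent false ⇒ implication holds) = true
[1.1.1] true AND true = true
[1.1.2.1.2] true AND true = true
[1.1.2.1] true OR true = true
[1.1.2] NOT true = false
[1.1] true → false = false
[1] NOT false = true
[2.1] false AND true = false
[2.2] false OR true = true
[2.3.1] true AND false = false
[2.3] NOT false = true
[2] false AND true AND true = false
[3.1] exactly-one(false, true, false) = true
[3.2] true AND true AND false = false
[3] true → false = false
[root] exactly-one(true, false, false) = true
Overall: true → applied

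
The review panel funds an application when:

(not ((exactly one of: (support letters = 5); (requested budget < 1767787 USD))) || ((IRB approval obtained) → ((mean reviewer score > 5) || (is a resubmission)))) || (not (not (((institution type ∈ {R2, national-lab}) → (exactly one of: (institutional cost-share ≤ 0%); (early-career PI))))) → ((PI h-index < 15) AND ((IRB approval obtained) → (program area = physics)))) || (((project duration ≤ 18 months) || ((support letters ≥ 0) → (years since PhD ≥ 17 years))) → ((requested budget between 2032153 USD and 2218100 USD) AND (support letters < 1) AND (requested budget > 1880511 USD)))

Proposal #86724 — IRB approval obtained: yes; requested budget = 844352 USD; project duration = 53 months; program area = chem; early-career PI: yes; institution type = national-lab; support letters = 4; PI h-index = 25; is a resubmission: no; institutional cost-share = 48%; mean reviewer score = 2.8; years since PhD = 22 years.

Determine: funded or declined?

Declined

Atomic conditions:
  support letters = 5: 4 == 5 is false
  requested budget < 1767787 USD: 844352 < 1767787 is true
  IRB approval obtained: yes → true
  mean reviewer score > 5: 2.8 > 5 is false
  is a resubmission: no → false
  institution type ∈ {R2, national-lab}: national-lab is in the set → true
  institutional cost-share ≤ 0%: 48 ≤ 0 is false
  early-career PI: yes → true
  PI h-index < 15: 25 < 15 is false
  program area = physics: chem == physics is false
  project duration ≤ 18 months: 53 ≤ 18 is false
  support letters ≥ 0: 4 ≥ 0 is true
  years since PhD ≥ 17 years: 22 ≥ 17 is true
  requested budget between 2032153 USD and 2218100 USD: 844352 in [2032153, 2218100] is false
  support letters < 1: 4 < 1 is false
  requested budget > 1880511 USD: 844352 > 1880511 is false
Combine:
[1.1.1] exactly-one(false, true) = true
[1.1] NOT true = false
[1.2.2] false OR false = false
[1.2] true → false = false
[1] false OR false = false
[2.1.1.1.2] exactly-one(false, true) = true
[2.1.1.1] true → true = true
[2.1.1] NOT true = false
[2.1] NOT false = true
[2.2.2] true → false = false
[2.2] false AND false = false
[2] true → false = false
[3.1.2] true → true = true
[3.1] false OR true = true
[3.2] false AND false AND false = false
[3] true → false = false
[root] false OR false OR false = false
Overall: false → declined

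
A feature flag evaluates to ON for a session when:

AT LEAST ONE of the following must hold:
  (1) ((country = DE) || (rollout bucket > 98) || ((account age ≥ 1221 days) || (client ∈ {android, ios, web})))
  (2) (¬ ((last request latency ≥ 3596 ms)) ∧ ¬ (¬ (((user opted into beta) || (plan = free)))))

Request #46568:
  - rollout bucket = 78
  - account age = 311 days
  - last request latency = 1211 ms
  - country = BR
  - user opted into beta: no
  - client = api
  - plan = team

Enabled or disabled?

Atomic conditions:
  country = DE: BR == DE is false
  rollout bucket > 98: 78 > 98 is false
  account age ≥ 1221 days: 311 ≥ 1221 is false
  client ∈ {android, ios, web}: api is not in the set → false
  last request latency ≥ 3596 ms: 1211 ≥ 3596 is false
  user opted into beta: no → false
  plan = free: team == free is false
Combine:
[1.3] false OR false = false
[1] false OR false OR false = false
[2.1] NOT false = true
[2.2.1.1] false OR false = false
[2.2.1] NOT false = true
[2.2] NOT true = false
[2] true AND false = false
[root] false OR false = false
Overall: false → disabled

Disabled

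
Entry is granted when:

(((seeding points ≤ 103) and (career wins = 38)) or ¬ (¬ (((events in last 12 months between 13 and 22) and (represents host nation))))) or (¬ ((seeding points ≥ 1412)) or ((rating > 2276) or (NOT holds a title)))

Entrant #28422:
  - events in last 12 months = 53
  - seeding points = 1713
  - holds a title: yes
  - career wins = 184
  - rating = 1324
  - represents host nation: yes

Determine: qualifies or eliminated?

Atomic conditions:
  seeding points ≤ 103: 1713 ≤ 103 is false
  career wins = 38: 184 == 38 is false
  events in last 12 months between 13 and 22: 53 in [13, 22] is false
  represents host nation: yes → true
  seeding points ≥ 1412: 1713 ≥ 1412 is true
  rating > 2276: 1324 > 2276 is false
  NOT holds a title: yes → false
Combine:
[1.1] false AND false = false
[1.2.1.1] false AND true = false
[1.2.1] NOT false = true
[1.2] NOT true = false
[1] false OR false = false
[2.1] NOT true = false
[2.2] false OR false = false
[2] false OR false = false
[root] false OR false = false
Overall: false → eliminated

Eliminated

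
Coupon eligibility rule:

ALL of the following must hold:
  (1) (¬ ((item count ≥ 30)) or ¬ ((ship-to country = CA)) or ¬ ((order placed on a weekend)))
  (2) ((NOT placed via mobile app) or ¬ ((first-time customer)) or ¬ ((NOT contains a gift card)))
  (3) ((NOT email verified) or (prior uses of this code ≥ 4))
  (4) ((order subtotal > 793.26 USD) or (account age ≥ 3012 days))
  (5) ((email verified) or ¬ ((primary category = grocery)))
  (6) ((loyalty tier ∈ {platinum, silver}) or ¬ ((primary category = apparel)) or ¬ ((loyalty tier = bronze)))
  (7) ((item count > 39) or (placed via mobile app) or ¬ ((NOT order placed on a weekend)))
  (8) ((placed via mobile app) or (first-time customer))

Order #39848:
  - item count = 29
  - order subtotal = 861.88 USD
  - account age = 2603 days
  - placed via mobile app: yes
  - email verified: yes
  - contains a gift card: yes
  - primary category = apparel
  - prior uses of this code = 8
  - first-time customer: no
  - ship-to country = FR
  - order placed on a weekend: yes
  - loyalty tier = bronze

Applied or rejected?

Atomic conditions:
  item count ≥ 30: 29 ≥ 30 is false
  ship-to country = CA: FR == CA is false
  order placed on a weekend: yes → true
  NOT placed via mobile app: yes → false
  first-time customer: no → false
  NOT contains a gift card: yes → false
  NOT email verified: yes → false
  prior uses of this code ≥ 4: 8 ≥ 4 is true
  order subtotal > 793.26 USD: 861.88 > 793.26 is true
  account age ≥ 3012 days: 2603 ≥ 3012 is false
  email verified: yes → true
  primary category = grocery: apparel == grocery is false
  loyalty tier ∈ {platinum, silver}: bronze is not in the set → false
  primary category = apparel: apparel == apparel is true
  loyalty tier = bronze: bronze == bronze is true
  item count > 39: 29 > 39 is false
  placed via mobile app: yes → true
  NOT order placed on a weekend: yes → false
Combine:
[1.1] NOT false = true
[1.2] NOT false = true
[1.3] NOT true = false
[1] true OR true OR false = true
[2.2] NOT false = true
[2.3] NOT false = true
[2] false OR true OR true = true
[3] false OR true = true
[4] true OR false = true
[5.2] NOT false = true
[5] true OR true = true
[6.2] NOT true = false
[6.3] NOT true = false
[6] false OR false OR false = false
[7.3] NOT false = true
[7] false OR true OR true = true
[8] true OR false = true
[root] true AND true AND true AND true AND true AND false AND true AND true = false
Overall: false → rejected

Rejected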